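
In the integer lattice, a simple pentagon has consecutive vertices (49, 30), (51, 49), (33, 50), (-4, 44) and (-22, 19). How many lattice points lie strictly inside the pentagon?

By the shoelace formula, twice the signed area is |(49·49 − 51·30) + (51·50 − 33·49) + (33·44 − (-4)·50) + ((-4)·19 − (-22)·44) + ((-22)·30 − 49·19)| = 2757, so the area is 1378.5.
Summing gcd(|Δx|,|Δy|) over the edges gives the boundary count: gcd(2,19) + gcd(18,1) + gcd(37,6) + gcd(18,25) + gcd(71,11) = 1+1+1+1+1 = 5.
Pick's theorem gives I = A − B/2 + 1 = 1378.5 − 5/2 + 1 = 1377.

1377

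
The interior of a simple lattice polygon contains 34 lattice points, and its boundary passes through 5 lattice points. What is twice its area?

Pick's theorem states A = I + B/2 − 1, so A = 34 + 5/2 − 1 = 71/2.
Hence 2A = 71.

71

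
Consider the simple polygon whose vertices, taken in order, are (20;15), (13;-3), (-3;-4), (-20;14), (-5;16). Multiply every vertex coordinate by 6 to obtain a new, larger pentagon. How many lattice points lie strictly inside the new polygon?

19480

Using the shoelace formula, 2A = |[20·(-3) − 13·15] + [13·(-4) − (-3)·(-3)] + [(-3)·14 − (-20)·(-4)] + [(-20)·16 − (-5)·14] + [(-5)·15 − 20·16]| = 1083, so the area is 1083/2.
Along each edge there are gcd(|Δx|,|Δy|)+1 lattice points, so counting each shared vertex once the boundary has gcd(7,18) + gcd(16,1) + gcd(17,18) + gcd(15,2) + gcd(25,1) = 1+1+1+1+1 = 5.
Scaling by 6 multiplies the area by 6² = 36 (so the new area is 19494) and multiplies the boundary lattice-point count by 6, giving 30.
By Pick's theorem, the interior count of the dilated polygon is 19494 − 30/2 + 1 = 19480.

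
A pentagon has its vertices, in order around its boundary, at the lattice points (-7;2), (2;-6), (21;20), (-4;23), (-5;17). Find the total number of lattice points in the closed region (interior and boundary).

465

By the shoelace formula, twice the signed area is |[(-7)·(-6) − 2·2] + [2·20 − 21·(-6)] + [21·23 − (-4)·20] + [(-4)·17 − (-5)·23] + [(-5)·2 − (-7)·17]| = 923, so the area is 461.5.
Along each edge there are gcd(|Δx|,|Δy|)+1 lattice points, so counting each shared vertex once the boundary has gcd(9,8) + gcd(19,26) + gcd(25,3) + gcd(1,6) + gcd(2,15) = 1+1+1+1+1 = 5.
Pick's theorem gives I = A − B/2 + 1 = 461.5 − 5/2 + 1 = 460, so the closed region contains I + B = 460 + 5 = 465 lattice points.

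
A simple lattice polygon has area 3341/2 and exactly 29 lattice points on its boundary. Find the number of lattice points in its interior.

1657

From Pick's theorem, I = A − B/2 + 1 = 3341/2 − 29/2 + 1 = 1657.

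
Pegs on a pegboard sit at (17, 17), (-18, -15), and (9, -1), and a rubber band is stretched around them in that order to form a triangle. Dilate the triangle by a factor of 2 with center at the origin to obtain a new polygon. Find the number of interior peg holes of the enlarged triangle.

The shoelace formula gives twice the area as |(17·(-15) − (-18)·17) + ((-18)·(-1) − 9·(-15)) + (9·17 − 17·(-1))| = 374, so the area is 187.
Summing gcd(|Δx|,|Δy|) over the edges gives the boundary count: gcd(35,32) + gcd(27,14) + gcd(8,18) = 1+1+2 = 4.
Scaling by 2 multiplies the area by 2² = 4 (so the new area is 748) and multiplies the boundary lattice-point count by 2, giving 8.
By Pick's theorem, the interior count of the dilated polygon is 748 − 8/2 + 1 = 745.

745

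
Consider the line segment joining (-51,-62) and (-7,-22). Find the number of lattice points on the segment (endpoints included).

The number of lattice points on a segment between lattice points is gcd(|Δx|,|Δy|) + 1 = gcd(44,40) + 1 = 4 + 1 = 5.

5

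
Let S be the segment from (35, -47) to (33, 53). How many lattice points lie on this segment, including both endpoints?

3

The number of lattice points on a segment between lattice points is gcd(|Δx|,|Δy|) + 1 = gcd(2,100) + 1 = 2 + 1 = 3.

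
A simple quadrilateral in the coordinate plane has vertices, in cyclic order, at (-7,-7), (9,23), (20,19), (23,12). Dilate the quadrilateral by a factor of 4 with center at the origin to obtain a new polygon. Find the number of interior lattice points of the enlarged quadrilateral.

5279

The shoelace formula gives twice the area as |((-7)·23 − 9·(-7)) + (9·19 − 20·23) + (20·12 − 23·19) + (23·(-7) − (-7)·12)| = 661, so the area is 661/2.
The number of boundary lattice points is Σ gcd(|Δx|,|Δy|) = gcd(16,30) + gcd(11,4) + gcd(3,7) + gcd(30,19) = 2+1+1+1 = 5.
Scaling by 4 multiplies the area by 4² = 16 (so the new area is 5288) and multiplies the boundary lattice-point count by 4, giving 20.
By Pick's theorem, the interior count of the dilated polygon is 5288 − 20/2 + 1 = 5279.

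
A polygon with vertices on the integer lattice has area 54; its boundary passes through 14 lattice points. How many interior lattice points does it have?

48

From Pick's theorem, I = A − B/2 + 1 = 54 − 14/2 + 1 = 48.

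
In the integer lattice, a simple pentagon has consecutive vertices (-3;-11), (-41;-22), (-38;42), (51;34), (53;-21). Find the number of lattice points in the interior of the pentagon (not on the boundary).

By the shoelace formula, twice the signed area is |[(-3)·(-22) − (-41)·(-11)] + [(-41)·42 − (-38)·(-22)] + [(-38)·34 − 51·42] + [51·(-21) − 53·34] + [53·(-11) − (-3)·(-21)]| = 9896, so the area is 4948.
Along each edge there are gcd(|Δx|,|Δy|)+1 lattice points, so counting each shared vertex once the boundary has gcd(38,11) + gcd(3,64) + gcd(89,8) + gcd(2,55) + gcd(56,10) = 1+1+1+1+2 = 6.
Pick's theorem gives I = A − B/2 + 1 = 4948 − 6/2 + 1 = 4946.

4946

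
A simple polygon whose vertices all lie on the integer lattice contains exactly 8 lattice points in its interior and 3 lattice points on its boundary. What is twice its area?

17

Pick's theorem states A = I + B/2 − 1, so A = 8 + 3/2 − 1 = 17/2.
Hence 2A = 17.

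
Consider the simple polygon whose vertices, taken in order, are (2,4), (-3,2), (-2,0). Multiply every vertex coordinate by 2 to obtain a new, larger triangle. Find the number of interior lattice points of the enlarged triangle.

Using the shoelace formula, 2A = |[2·2 − (-3)·4] + [(-3)·0 − (-2)·2] + [(-2)·4 − 2·0]| = 12, so the area is 6.
Summing gcd(|Δx|,|Δy|) over the edges gives the boundary count: gcd(5,2) + gcd(1,2) + gcd(4,4) = 1+1+4 = 6.
Scaling by 2 multiplies the area by 2² = 4 (so the new area is 24) and multiplies the boundary lattice-point count by 2, giving 12.
By Pick's theorem, the interior count of the dilated polygon is 24 − 12/2 + 1 = 19.

19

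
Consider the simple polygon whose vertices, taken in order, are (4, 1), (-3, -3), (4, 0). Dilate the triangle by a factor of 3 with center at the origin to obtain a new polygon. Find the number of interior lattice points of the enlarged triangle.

The shoelace formula gives twice the area as |[4·(-3) − (-3)·1] + [(-3)·0 − 4·(-3)] + [4·1 − 4·0]| = 7, so the area is 3.5.
The number of boundary lattice points is Σ gcd(|Δx|,|Δy|) = gcd(7,4) + gcd(7,3) + gcd(0,1) = 1+1+1 = 3.
Scaling by 3 multiplies the area by 3² = 9 (so the new area is 63/2) and multiplies the boundary lattice-point count by 3, giving 9.
By Pick's theorem, the interior count of the dilated polygon is 63/2 − 9/2 + 1 = 28.

28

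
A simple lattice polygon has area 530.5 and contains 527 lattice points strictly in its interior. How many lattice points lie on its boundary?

9

Pick's theorem gives A = I + B/2 − 1, so B = 2(A − I + 1) = 2(530.5 − 527 + 1) = 9.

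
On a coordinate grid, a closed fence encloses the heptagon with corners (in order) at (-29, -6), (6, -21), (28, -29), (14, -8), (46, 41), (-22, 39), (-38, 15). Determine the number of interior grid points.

Using the shoelace formula, 2A = |((-29)·(-21) − 6·(-6)) + (6·(-29) − 28·(-21)) + (28·(-8) − 14·(-29)) + (14·41 − 46·(-8)) + (46·39 − (-22)·41) + ((-22)·15 − (-38)·39) + ((-38)·(-6) − (-29)·15)| = 6694, so the area is 3347.
Along each edge there are gcd(|Δx|,|Δy|)+1 lattice points, so counting each shared vertex once the boundary has gcd(35,15) + gcd(22,8) + gcd(14,21) + gcd(32,49) + gcd(68,2) + gcd(16,24) + gcd(9,21) = 5+2+7+1+2+8+3 = 28.
By Pick's theorem A = I + B/2 − 1, so I = 3347 − 28/2 + 1 = 3334.

3334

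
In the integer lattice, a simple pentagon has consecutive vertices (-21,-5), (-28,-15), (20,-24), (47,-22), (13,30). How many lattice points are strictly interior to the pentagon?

Using the shoelace formula, 2A = |((-21)·(-15) − (-28)·(-5)) + ((-28)·(-24) − 20·(-15)) + (20·(-22) − 47·(-24)) + (47·30 − 13·(-22)) + (13·(-5) − (-21)·30)| = 4096, so the area is 2048.
The number of boundary lattice points is Σ gcd(|Δx|,|Δy|) = gcd(7,10) + gcd(48,9) + gcd(27,2) + gcd(34,52) + gcd(34,35) = 1+3+1+2+1 = 8.
By Pick's theorem A = I + B/2 − 1, so I = 2048 − 8/2 + 1 = 2045.

2045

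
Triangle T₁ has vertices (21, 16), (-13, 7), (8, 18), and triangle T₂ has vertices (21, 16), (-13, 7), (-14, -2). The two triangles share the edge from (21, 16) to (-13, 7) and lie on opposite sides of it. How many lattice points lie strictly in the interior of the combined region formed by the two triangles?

The union is the simple quadrilateral with vertices (21, 16), (8, 18), (-13, 7), (-14, -2) in order.
Using the shoelace formula, 2A = |[21·18 − 8·16] + [8·7 − (-13)·18] + [(-13)·(-2) − (-14)·7] + [(-14)·16 − 21·(-2)]| = 482, so the area is 241.
Along each edge there are gcd(|Δx|,|Δy|)+1 lattice points, so counting each shared vertex once the boundary has gcd(13,2) + gcd(21,11) + gcd(1,9) + gcd(35,18) = 1+1+1+1 = 4.
By Pick's theorem I = A − B/2 + 1 = 241 − 4/2 + 1 = 240.

240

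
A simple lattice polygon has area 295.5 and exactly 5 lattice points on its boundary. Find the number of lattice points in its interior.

294

From Pick's theorem, I = A − B/2 + 1 = 295.5 − 5/2 + 1 = 294.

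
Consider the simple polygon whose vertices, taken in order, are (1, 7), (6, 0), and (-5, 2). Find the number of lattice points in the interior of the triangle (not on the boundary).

The shoelace formula gives twice the area as |[1·0 − 6·7] + [6·2 − (-5)·0] + [(-5)·7 − 1·2]| = 67, so the area is 33.5.
Summing gcd(|Δx|,|Δy|) over the edges gives the boundary count: gcd(5,7) + gcd(11,2) + gcd(6,5) = 1+1+1 = 3.
Pick's theorem gives I = A − B/2 + 1 = 33.5 − 3/2 + 1 = 33.

33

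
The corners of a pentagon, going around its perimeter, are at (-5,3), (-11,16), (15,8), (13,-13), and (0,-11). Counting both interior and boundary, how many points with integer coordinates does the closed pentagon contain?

Using the shoelace formula, 2A = |((-5)·16 − (-11)·3) + ((-11)·8 − 15·16) + (15·(-13) − 13·8) + (13·(-11) − 0·(-13)) + (0·3 − (-5)·(-11))| = 872, so the area is 436.
Summing gcd(|Δx|,|Δy|) over the edges gives the boundary count: gcd(6,13) + gcd(26,8) + gcd(2,21) + gcd(13,2) + gcd(5,14) = 1+2+1+1+1 = 6.
Pick's theorem gives I = A − B/2 + 1 = 436 − 6/2 + 1 = 434, so the closed region contains I + B = 434 + 6 = 440 lattice points.

440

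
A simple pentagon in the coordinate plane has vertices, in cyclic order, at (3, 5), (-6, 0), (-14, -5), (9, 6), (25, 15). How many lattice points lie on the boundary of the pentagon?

The number of boundary lattice points is Σ gcd(|Δx|,|Δy|) = gcd(9,5) + gcd(8,5) + gcd(23,11) + gcd(16,9) + gcd(22,10) = 1+1+1+1+2 = 6.

6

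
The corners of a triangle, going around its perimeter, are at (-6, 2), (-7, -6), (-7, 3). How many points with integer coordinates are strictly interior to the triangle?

Using the shoelace formula, 2A = |[(-6)·(-6) − (-7)·2] + [(-7)·3 − (-7)·(-6)] + [(-7)·2 − (-6)·3]| = 9, so the area is 9/2.
Along each edge there are gcd(|Δx|,|Δy|)+1 lattice points, so counting each shared vertex once the boundary has gcd(1,8) + gcd(0,9) + gcd(1,1) = 1+9+1 = 11.
Pick's theorem gives I = A − B/2 + 1 = 9/2 − 11/2 + 1 = 0.

0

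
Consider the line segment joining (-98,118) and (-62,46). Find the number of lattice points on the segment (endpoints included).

37

The number of lattice points on a segment between lattice points is gcd(|Δx|,|Δy|) + 1 = gcd(36,72) + 1 = 36 + 1 = 37.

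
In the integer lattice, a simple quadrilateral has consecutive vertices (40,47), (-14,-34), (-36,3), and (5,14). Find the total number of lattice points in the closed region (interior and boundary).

1422

Using the shoelace formula, 2A = |(40·(-34) − (-14)·47) + ((-14)·3 − (-36)·(-34)) + ((-36)·14 − 5·3) + (5·47 − 40·14)| = 2812, so the area is 1406.
The number of boundary lattice points is Σ gcd(|Δx|,|Δy|) = gcd(54,81) + gcd(22,37) + gcd(41,11) + gcd(35,33) = 27+1+1+1 = 30.
Pick's theorem gives I = A − B/2 + 1 = 1406 − 30/2 + 1 = 1392, so the closed region contains I + B = 1392 + 30 = 1422 lattice points.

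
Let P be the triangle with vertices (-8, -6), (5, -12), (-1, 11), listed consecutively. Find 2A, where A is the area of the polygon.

263

By the shoelace formula, twice the signed area is |[(-8)·(-12) − 5·(-6)] + [5·11 − (-1)·(-12)] + [(-1)·(-6) − (-8)·11]| = 263, so the area is 131.5.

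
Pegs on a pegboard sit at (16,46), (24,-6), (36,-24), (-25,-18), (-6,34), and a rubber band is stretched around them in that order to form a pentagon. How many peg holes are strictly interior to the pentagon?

2287

The shoelace formula gives twice the area as |(16·(-6) − 24·46) + (24·(-24) − 36·(-6)) + (36·(-18) − (-25)·(-24)) + ((-25)·34 − (-6)·(-18)) + ((-6)·46 − 16·34)| = 4586, so the area is 2293.
The number of boundary lattice points is Σ gcd(|Δx|,|Δy|) = gcd(8,52) + gcd(12,18) + gcd(61,6) + gcd(19,52) + gcd(22,12) = 4+6+1+1+2 = 14.
By Pick's theorem A = I + B/2 − 1, so I = 2293 − 14/2 + 1 = 2287.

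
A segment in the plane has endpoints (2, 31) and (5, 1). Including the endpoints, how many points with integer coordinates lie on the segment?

4

The number of lattice points on a segment between lattice points is gcd(|Δx|,|Δy|) + 1 = gcd(3,30) + 1 = 3 + 1 = 4.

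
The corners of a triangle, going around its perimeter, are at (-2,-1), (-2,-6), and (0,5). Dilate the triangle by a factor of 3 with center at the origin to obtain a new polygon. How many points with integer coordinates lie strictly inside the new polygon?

Using the shoelace formula, 2A = |[(-2)·(-6) − (-2)·(-1)] + [(-2)·5 − 0·(-6)] + [0·(-1) − (-2)·5]| = 10, so the area is 5.
The number of boundary lattice points is Σ gcd(|Δx|,|Δy|) = gcd(0,5) + gcd(2,11) + gcd(2,6) = 5+1+2 = 8.
Scaling by 3 multiplies the area by 3² = 9 (so the new area is 45) and multiplies the boundary lattice-point count by 3, giving 24.
By Pick's theorem, the interior count of the dilated polygon is 45 − 24/2 + 1 = 34.

34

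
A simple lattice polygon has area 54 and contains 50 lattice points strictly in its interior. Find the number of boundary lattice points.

10

Pick's theorem gives A = I + B/2 − 1, so B = 2(A − I + 1) = 2(54 − 50 + 1) = 10.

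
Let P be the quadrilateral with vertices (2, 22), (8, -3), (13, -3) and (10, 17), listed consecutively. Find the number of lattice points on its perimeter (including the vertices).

Summing gcd(|Δx|,|Δy|) over the edges gives the boundary count: gcd(6,25) + gcd(5,0) + gcd(3,20) + gcd(8,5) = 1+5+1+1 = 8.

8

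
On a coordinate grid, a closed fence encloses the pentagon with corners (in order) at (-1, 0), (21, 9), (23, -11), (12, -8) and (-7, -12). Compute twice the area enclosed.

711

The shoelace formula gives twice the area as |[(-1)·9 − 21·0] + [21·(-11) − 23·9] + [23·(-8) − 12·(-11)] + [12·(-12) − (-7)·(-8)] + [(-7)·0 − (-1)·(-12)]| = 711, so the area is 355.5.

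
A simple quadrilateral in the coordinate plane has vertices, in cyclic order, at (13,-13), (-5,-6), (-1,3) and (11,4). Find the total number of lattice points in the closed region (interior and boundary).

By the shoelace formula, twice the signed area is |(13·(-6) − (-5)·(-13)) + ((-5)·3 − (-1)·(-6)) + ((-1)·4 − 11·3) + (11·(-13) − 13·4)| = 396, so the area is 198.
The number of boundary lattice points is Σ gcd(|Δx|,|Δy|) = gcd(18,7) + gcd(4,9) + gcd(12,1) + gcd(2,17) = 1+1+1+1 = 4.
Pick's theorem gives I = A − B/2 + 1 = 198 − 4/2 + 1 = 197, so the closed region contains I + B = 197 + 4 = 201 lattice points.

201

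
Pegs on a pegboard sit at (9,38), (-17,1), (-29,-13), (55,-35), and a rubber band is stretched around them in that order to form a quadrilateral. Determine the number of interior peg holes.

2518

By the shoelace formula, twice the signed area is |[9·1 − (-17)·38] + [(-17)·(-13) − (-29)·1] + [(-29)·(-35) − 55·(-13)] + [55·38 − 9·(-35)]| = 5040, so the area is 2520.
The number of boundary lattice points is Σ gcd(|Δx|,|Δy|) = gcd(26,37) + gcd(12,14) + gcd(84,22) + gcd(46,73) = 1+2+2+1 = 6.
By Pick's theorem A = I + B/2 − 1, so I = 2520 − 6/2 + 1 = 2518.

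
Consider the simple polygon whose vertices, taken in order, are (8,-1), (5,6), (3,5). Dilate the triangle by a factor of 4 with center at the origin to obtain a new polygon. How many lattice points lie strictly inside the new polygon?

Using the shoelace formula, 2A = |[8·6 − 5·(-1)] + [5·5 − 3·6] + [3·(-1) − 8·5]| = 17, so the area is 17/2.
Summing gcd(|Δx|,|Δy|) over the edges gives the boundary count: gcd(3,7) + gcd(2,1) + gcd(5,6) = 1+1+1 = 3.
Scaling by 4 multiplies the area by 4² = 16 (so the new area is 136) and multiplies the boundary lattice-point count by 4, giving 12.
By Pick's theorem, the interior count of the dilated polygon is 136 − 12/2 + 1 = 131.

131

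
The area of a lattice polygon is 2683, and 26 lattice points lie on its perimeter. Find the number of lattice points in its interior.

Pick's theorem A = I + B/2 − 1 rearranges to I = A − B/2 + 1 = 2683 − 26/2 + 1 = 2671.

2671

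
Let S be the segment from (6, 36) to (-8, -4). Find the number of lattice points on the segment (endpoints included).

The number of lattice points on a segment between lattice points is gcd(|Δx|,|Δy|) + 1 = gcd(14,40) + 1 = 2 + 1 = 3.

3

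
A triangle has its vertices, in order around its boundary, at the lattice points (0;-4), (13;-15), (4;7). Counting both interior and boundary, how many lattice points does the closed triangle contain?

By the shoelace formula, twice the signed area is |[0·(-15) − 13·(-4)] + [13·7 − 4·(-15)] + [4·(-4) − 0·7]| = 187, so the area is 187/2.
Summing gcd(|Δx|,|Δy|) over the edges gives the boundary count: gcd(13,11) + gcd(9,22) + gcd(4,11) = 1+1+1 = 3.
Pick's theorem gives I = A − B/2 + 1 = 187/2 − 3/2 + 1 = 93, so the closed region contains I + B = 93 + 3 = 96 lattice points.

96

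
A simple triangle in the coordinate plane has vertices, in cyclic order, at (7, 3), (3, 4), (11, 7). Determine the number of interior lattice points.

8

By the shoelace formula, twice the signed area is |[7·4 − 3·3] + [3·7 − 11·4] + [11·3 − 7·7]| = 20, so the area is 10.
Along each edge there are gcd(|Δx|,|Δy|)+1 lattice points, so counting each shared vertex once the boundary has gcd(4,1) + gcd(8,3) + gcd(4,4) = 1+1+4 = 6.
Pick's theorem gives I = A − B/2 + 1 = 10 − 6/2 + 1 = 8.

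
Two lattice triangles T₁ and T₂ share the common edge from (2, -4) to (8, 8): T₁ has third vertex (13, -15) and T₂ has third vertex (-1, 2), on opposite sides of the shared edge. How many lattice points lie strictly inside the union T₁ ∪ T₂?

127

The union is the simple quadrilateral with vertices (2, -4), (13, -15), (8, 8), (-1, 2) in order.
The shoelace formula gives twice the area as |(2·(-15) − 13·(-4)) + (13·8 − 8·(-15)) + (8·2 − (-1)·8) + ((-1)·(-4) − 2·2)| = 270, so the area is 135.
Along each edge there are gcd(|Δx|,|Δy|)+1 lattice points, so counting each shared vertex once the boundary has gcd(11,11) + gcd(5,23) + gcd(9,6) + gcd(3,6) = 11+1+3+3 = 18.
By Pick's theorem I = A − B/2 + 1 = 135 − 18/2 + 1 = 127.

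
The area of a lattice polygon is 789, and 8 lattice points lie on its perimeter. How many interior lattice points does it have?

Pick's theorem A = I + B/2 − 1 rearranges to I = A − B/2 + 1 = 789 − 8/2 + 1 = 786.

786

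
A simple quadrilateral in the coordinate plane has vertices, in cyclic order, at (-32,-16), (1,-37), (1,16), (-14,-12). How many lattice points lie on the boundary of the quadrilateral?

Along each edge there are gcd(|Δx|,|Δy|)+1 lattice points, so counting each shared vertex once the boundary has gcd(33,21) + gcd(0,53) + gcd(15,28) + gcd(18,4) = 3+53+1+2 = 59.

59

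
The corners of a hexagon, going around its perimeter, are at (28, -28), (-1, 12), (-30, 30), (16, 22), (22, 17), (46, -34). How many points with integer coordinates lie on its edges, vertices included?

14

Summing gcd(|Δx|,|Δy|) over the edges gives the boundary count: gcd(29,40) + gcd(29,18) + gcd(46,8) + gcd(6,5) + gcd(24,51) + gcd(18,6) = 1+1+2+1+3+6 = 14.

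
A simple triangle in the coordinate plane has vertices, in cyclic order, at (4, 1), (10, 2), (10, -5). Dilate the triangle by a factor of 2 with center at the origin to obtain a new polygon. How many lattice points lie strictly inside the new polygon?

71

The shoelace formula gives twice the area as |(4·2 − 10·1) + (10·(-5) − 10·2) + (10·1 − 4·(-5))| = 42, so the area is 21.
Along each edge there are gcd(|Δx|,|Δy|)+1 lattice points, so counting each shared vertex once the boundary has gcd(6,1) + gcd(0,7) + gcd(6,6) = 1+7+6 = 14.
Scaling by 2 multiplies the area by 2² = 4 (so the new area is 84) and multiplies the boundary lattice-point count by 2, giving 28.
By Pick's theorem, the interior count of the dilated polygon is 84 − 28/2 + 1 = 71.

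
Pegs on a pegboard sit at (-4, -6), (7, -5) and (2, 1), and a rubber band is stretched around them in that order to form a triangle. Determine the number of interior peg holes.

35

Using the shoelace formula, 2A = |[(-4)·(-5) − 7·(-6)] + [7·1 − 2·(-5)] + [2·(-6) − (-4)·1]| = 71, so the area is 71/2.
The number of boundary lattice points is Σ gcd(|Δx|,|Δy|) = gcd(11,1) + gcd(5,6) + gcd(6,7) = 1+1+1 = 3.
By Pick's theorem A = I + B/2 − 1, so I = 71/2 − 3/2 + 1 = 35.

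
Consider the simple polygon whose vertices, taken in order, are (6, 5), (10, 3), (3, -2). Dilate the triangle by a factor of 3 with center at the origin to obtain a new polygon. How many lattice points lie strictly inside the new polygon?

148

The shoelace formula gives twice the area as |[6·3 − 10·5] + [10·(-2) − 3·3] + [3·5 − 6·(-2)]| = 34, so the area is 17.
The number of boundary lattice points is Σ gcd(|Δx|,|Δy|) = gcd(4,2) + gcd(7,5) + gcd(3,7) = 2+1+1 = 4.
Scaling by 3 multiplies the area by 3² = 9 (so the new area is 153) and multiplies the boundary lattice-point count by 3, giving 12.
By Pick's theorem, the interior count of the dilated polygon is 153 − 12/2 + 1 = 148.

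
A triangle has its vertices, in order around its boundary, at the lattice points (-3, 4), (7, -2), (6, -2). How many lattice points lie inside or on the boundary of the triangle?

Using the shoelace formula, 2A = |((-3)·(-2) − 7·4) + (7·(-2) − 6·(-2)) + (6·4 − (-3)·(-2))| = 6, so the area is 3.
The number of boundary lattice points is Σ gcd(|Δx|,|Δy|) = gcd(10,6) + gcd(1,0) + gcd(9,6) = 2+1+3 = 6.
Pick's theorem gives I = A − B/2 + 1 = 3 − 6/2 + 1 = 1, so the closed region contains I + B = 1 + 6 = 7 lattice points.

7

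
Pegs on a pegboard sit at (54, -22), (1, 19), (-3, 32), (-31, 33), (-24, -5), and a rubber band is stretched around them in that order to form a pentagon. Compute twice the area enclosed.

3775

The shoelace formula gives twice the area as |[54·19 − 1·(-22)] + [1·32 − (-3)·19] + [(-3)·33 − (-31)·32] + [(-31)·(-5) − (-24)·33] + [(-24)·(-22) − 54·(-5)]| = 3775, so the area is 3775/2.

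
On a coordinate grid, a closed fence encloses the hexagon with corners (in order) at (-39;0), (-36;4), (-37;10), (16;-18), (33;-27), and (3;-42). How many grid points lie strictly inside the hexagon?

1292

The shoelace formula gives twice the area as |[(-39)·4 − (-36)·0] + [(-36)·10 − (-37)·4] + [(-37)·(-18) − 16·10] + [16·(-27) − 33·(-18)] + [33·(-42) − 3·(-27)] + [3·0 − (-39)·(-42)]| = 2643, so the area is 2643/2.
Along each edge there are gcd(|Δx|,|Δy|)+1 lattice points, so counting each shared vertex once the boundary has gcd(3,4) + gcd(1,6) + gcd(53,28) + gcd(17,9) + gcd(30,15) + gcd(42,42) = 1+1+1+1+15+42 = 61.
Pick's theorem gives I = A − B/2 + 1 = 2643/2 − 61/2 + 1 = 1292.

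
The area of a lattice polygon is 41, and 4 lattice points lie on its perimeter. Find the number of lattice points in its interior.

From Pick's theorem, I = A − B/2 + 1 = 41 − 4/2 + 1 = 40.

40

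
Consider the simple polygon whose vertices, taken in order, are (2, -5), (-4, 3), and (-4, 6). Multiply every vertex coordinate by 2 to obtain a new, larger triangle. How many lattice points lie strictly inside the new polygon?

31

The shoelace formula gives twice the area as |[2·3 − (-4)·(-5)] + [(-4)·6 − (-4)·3] + [(-4)·(-5) − 2·6]| = 18, so the area is 9.
Along each edge there are gcd(|Δx|,|Δy|)+1 lattice points, so counting each shared vertex once the boundary has gcd(6,8) + gcd(0,3) + gcd(6,11) = 2+3+1 = 6.
Scaling by 2 multiplies the area by 2² = 4 (so the new area is 36) and multiplies the boundary lattice-point count by 2, giving 12.
By Pick's theorem, the interior count of the dilated polygon is 36 − 12/2 + 1 = 31.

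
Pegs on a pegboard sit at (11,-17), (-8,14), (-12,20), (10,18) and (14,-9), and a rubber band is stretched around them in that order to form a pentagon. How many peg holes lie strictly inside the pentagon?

Using the shoelace formula, 2A = |[11·14 − (-8)·(-17)] + [(-8)·20 − (-12)·14] + [(-12)·18 − 10·20] + [10·(-9) − 14·18] + [14·(-17) − 11·(-9)]| = 871, so the area is 435.5.
The number of boundary lattice points is Σ gcd(|Δx|,|Δy|) = gcd(19,31) + gcd(4,6) + gcd(22,2) + gcd(4,27) + gcd(3,8) = 1+2+2+1+1 = 7.
Pick's theorem gives I = A − B/2 + 1 = 435.5 − 7/2 + 1 = 433.

433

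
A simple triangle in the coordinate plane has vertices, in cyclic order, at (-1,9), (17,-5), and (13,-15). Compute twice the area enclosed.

By the shoelace formula, twice the signed area is |[(-1)·(-5) − 17·9] + [17·(-15) − 13·(-5)] + [13·9 − (-1)·(-15)]| = 236, so the area is 118.

236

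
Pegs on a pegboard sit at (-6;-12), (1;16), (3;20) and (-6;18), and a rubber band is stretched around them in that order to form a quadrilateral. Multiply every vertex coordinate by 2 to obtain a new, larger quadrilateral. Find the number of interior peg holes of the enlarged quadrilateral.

445

The shoelace formula gives twice the area as |[(-6)·16 − 1·(-12)] + [1·20 − 3·16] + [3·18 − (-6)·20] + [(-6)·(-12) − (-6)·18]| = 242, so the area is 121.
Along each edge there are gcd(|Δx|,|Δy|)+1 lattice points, so counting each shared vertex once the boundary has gcd(7,28) + gcd(2,4) + gcd(9,2) + gcd(0,30) = 7+2+1+30 = 40.
Scaling by 2 multiplies the area by 2² = 4 (so the new area is 484) and multiplies the boundary lattice-point count by 2, giving 80.
By Pick's theorem, the interior count of the dilated polygon is 484 − 80/2 + 1 = 445.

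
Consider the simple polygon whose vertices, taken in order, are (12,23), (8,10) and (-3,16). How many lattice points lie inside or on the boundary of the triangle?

Using the shoelace formula, 2A = |[12·10 − 8·23] + [8·16 − (-3)·10] + [(-3)·23 − 12·16]| = 167, so the area is 167/2.
Along each edge there are gcd(|Δx|,|Δy|)+1 lattice points, so counting each shared vertex once the boundary has gcd(4,13) + gcd(11,6) + gcd(15,7) = 1+1+1 = 3.
Pick's theorem gives I = A − B/2 + 1 = 167/2 − 3/2 + 1 = 83, so the closed region contains I + B = 83 + 3 = 86 lattice points.

86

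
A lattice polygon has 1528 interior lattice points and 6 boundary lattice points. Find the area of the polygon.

By Pick's theorem, A = I + B/2 − 1 = 1528 + 6/2 − 1 = 1530.

1530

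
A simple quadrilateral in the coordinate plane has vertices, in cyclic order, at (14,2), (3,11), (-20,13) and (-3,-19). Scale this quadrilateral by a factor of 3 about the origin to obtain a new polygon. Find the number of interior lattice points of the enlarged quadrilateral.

4882

Using the shoelace formula, 2A = |(14·11 − 3·2) + (3·13 − (-20)·11) + ((-20)·(-19) − (-3)·13) + ((-3)·2 − 14·(-19))| = 1086, so the area is 543.
Along each edge there are gcd(|Δx|,|Δy|)+1 lattice points, so counting each shared vertex once the boundary has gcd(11,9) + gcd(23,2) + gcd(17,32) + gcd(17,21) = 1+1+1+1 = 4.
Scaling by 3 multiplies the area by 3² = 9 (so the new area is 4887) and multiplies the boundary lattice-point count by 3, giving 12.
By Pick's theorem, the interior count of the dilated polygon is 4887 − 12/2 + 1 = 4882.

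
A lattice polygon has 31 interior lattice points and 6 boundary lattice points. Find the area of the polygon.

Pick's theorem states A = I + B/2 − 1, so A = 31 + 6/2 − 1 = 33.

33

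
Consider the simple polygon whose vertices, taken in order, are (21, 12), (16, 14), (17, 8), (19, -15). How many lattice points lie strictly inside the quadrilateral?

63

Using the shoelace formula, 2A = |(21·14 − 16·12) + (16·8 − 17·14) + (17·(-15) − 19·8) + (19·12 − 21·(-15))| = 128, so the area is 64.
Along each edge there are gcd(|Δx|,|Δy|)+1 lattice points, so counting each shared vertex once the boundary has gcd(5,2) + gcd(1,6) + gcd(2,23) + gcd(2,27) = 1+1+1+1 = 4.
Pick's theorem gives I = A − B/2 + 1 = 64 − 4/2 + 1 = 63.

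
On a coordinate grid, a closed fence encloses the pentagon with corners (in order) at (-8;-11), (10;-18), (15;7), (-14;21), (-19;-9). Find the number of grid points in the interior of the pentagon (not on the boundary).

By the shoelace formula, twice the signed area is |[(-8)·(-18) − 10·(-11)] + [10·7 − 15·(-18)] + [15·21 − (-14)·7] + [(-14)·(-9) − (-19)·21] + [(-19)·(-11) − (-8)·(-9)]| = 1669, so the area is 834.5.
Summing gcd(|Δx|,|Δy|) over the edges gives the boundary count: gcd(18,7) + gcd(5,25) + gcd(29,14) + gcd(5,30) + gcd(11,2) = 1+5+1+5+1 = 13.
Pick's theorem gives I = A − B/2 + 1 = 834.5 − 13/2 + 1 = 829.

829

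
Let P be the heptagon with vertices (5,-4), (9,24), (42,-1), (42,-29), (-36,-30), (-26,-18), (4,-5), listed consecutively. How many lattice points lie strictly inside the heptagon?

2113

The shoelace formula gives twice the area as |(5·24 − 9·(-4)) + (9·(-1) − 42·24) + (42·(-29) − 42·(-1)) + (42·(-30) − (-36)·(-29)) + ((-36)·(-18) − (-26)·(-30)) + ((-26)·(-5) − 4·(-18)) + (4·(-4) − 5·(-5))| = 4262, so the area is 2131.
Along each edge there are gcd(|Δx|,|Δy|)+1 lattice points, so counting each shared vertex once the boundary has gcd(4,28) + gcd(33,25) + gcd(0,28) + gcd(78,1) + gcd(10,12) + gcd(30,13) + gcd(1,1) = 4+1+28+1+2+1+1 = 38.
By Pick's theorem A = I + B/2 − 1, so I = 2131 − 38/2 + 1 = 2113.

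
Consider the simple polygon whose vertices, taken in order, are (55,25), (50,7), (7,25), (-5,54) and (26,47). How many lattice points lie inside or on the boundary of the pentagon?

1371

The shoelace formula gives twice the area as |(55·7 − 50·25) + (50·25 − 7·7) + (7·54 − (-5)·25) + ((-5)·47 − 26·54) + (26·25 − 55·47)| = 2735, so the area is 2735/2.
Summing gcd(|Δx|,|Δy|) over the edges gives the boundary count: gcd(5,18) + gcd(43,18) + gcd(12,29) + gcd(31,7) + gcd(29,22) = 1+1+1+1+1 = 5.
Pick's theorem gives I = A − B/2 + 1 = 2735/2 − 5/2 + 1 = 1366, so the closed region contains I + B = 1366 + 5 = 1371 lattice points.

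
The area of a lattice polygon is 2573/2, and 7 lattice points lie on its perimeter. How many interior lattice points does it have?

1284

From Pick's theorem, I = A − B/2 + 1 = 2573/2 − 7/2 + 1 = 1284.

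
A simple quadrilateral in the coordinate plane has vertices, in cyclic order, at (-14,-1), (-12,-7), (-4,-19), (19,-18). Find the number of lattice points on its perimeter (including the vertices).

8

The number of boundary lattice points is Σ gcd(|Δx|,|Δy|) = gcd(2,6) + gcd(8,12) + gcd(23,1) + gcd(33,17) = 2+4+1+1 = 8.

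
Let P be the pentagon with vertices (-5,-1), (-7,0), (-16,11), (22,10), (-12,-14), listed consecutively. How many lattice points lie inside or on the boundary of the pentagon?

370

The shoelace formula gives twice the area as |[(-5)·0 − (-7)·(-1)] + [(-7)·11 − (-16)·0] + [(-16)·10 − 22·11] + [22·(-14) − (-12)·10] + [(-12)·(-1) − (-5)·(-14)]| = 732, so the area is 366.
Summing gcd(|Δx|,|Δy|) over the edges gives the boundary count: gcd(2,1) + gcd(9,11) + gcd(38,1) + gcd(34,24) + gcd(7,13) = 1+1+1+2+1 = 6.
Pick's theorem gives I = A − B/2 + 1 = 366 − 6/2 + 1 = 364, so the closed region contains I + B = 364 + 6 = 370 lattice points.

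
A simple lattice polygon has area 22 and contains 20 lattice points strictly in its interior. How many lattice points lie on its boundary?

6

Pick's theorem gives A = I + B/2 − 1, so B = 2(A − I + 1) = 2(22 − 20 + 1) = 6.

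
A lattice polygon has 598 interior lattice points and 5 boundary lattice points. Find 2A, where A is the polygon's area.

1199

Pick's theorem states A = I + B/2 − 1, so A = 598 + 5/2 − 1 = 1199/2.
Hence 2A = 1199.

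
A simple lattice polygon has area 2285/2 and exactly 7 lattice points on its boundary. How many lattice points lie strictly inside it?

Pick's theorem A = I + B/2 − 1 rearranges to I = A − B/2 + 1 = 2285/2 − 7/2 + 1 = 1140.

1140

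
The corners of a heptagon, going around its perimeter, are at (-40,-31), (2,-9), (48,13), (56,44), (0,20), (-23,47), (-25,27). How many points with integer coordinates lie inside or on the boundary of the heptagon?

3136

By the shoelace formula, twice the signed area is |[(-40)·(-9) − 2·(-31)] + [2·13 − 48·(-9)] + [48·44 − 56·13] + [56·20 − 0·44] + [0·47 − (-23)·20] + [(-23)·27 − (-25)·47] + [(-25)·(-31) − (-40)·27]| = 6253, so the area is 6253/2.
The number of boundary lattice points is Σ gcd(|Δx|,|Δy|) = gcd(42,22) + gcd(46,22) + gcd(8,31) + gcd(56,24) + gcd(23,27) + gcd(2,20) + gcd(15,58) = 2+2+1+8+1+2+1 = 17.
Pick's theorem gives I = A − B/2 + 1 = 6253/2 − 17/2 + 1 = 3119, so the closed region contains I + B = 3119 + 17 = 3136 lattice points.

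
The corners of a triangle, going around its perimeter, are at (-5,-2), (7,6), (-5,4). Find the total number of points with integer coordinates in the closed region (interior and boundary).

By the shoelace formula, twice the signed area is |[(-5)·6 − 7·(-2)] + [7·4 − (-5)·6] + [(-5)·(-2) − (-5)·4]| = 72, so the area is 36.
Along each edge there are gcd(|Δx|,|Δy|)+1 lattice points, so counting each shared vertex once the boundary has gcd(12,8) + gcd(12,2) + gcd(0,6) = 4+2+6 = 12.
Pick's theorem gives I = A − B/2 + 1 = 36 − 12/2 + 1 = 31, so the closed region contains I + B = 31 + 12 = 43 lattice points.

43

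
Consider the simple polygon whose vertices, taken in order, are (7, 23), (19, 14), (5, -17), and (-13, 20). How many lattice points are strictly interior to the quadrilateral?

Using the shoelace formula, 2A = |[7·14 − 19·23] + [19·(-17) − 5·14] + [5·20 − (-13)·(-17)] + [(-13)·23 − 7·20]| = 1292, so the area is 646.
The number of boundary lattice points is Σ gcd(|Δx|,|Δy|) = gcd(12,9) + gcd(14,31) + gcd(18,37) + gcd(20,3) = 3+1+1+1 = 6.
By Pick's theorem A = I + B/2 − 1, so I = 646 − 6/2 + 1 = 644.

644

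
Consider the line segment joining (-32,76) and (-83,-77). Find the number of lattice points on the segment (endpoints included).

52

The number of lattice points on a segment between lattice points is gcd(|Δx|,|Δy|) + 1 = gcd(51,153) + 1 = 51 + 1 = 52.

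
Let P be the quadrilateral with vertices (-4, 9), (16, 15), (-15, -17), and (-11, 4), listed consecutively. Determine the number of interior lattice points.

The shoelace formula gives twice the area as |[(-4)·15 − 16·9] + [16·(-17) − (-15)·15] + [(-15)·4 − (-11)·(-17)] + [(-11)·9 − (-4)·4]| = 581, so the area is 581/2.
Summing gcd(|Δx|,|Δy|) over the edges gives the boundary count: gcd(20,6) + gcd(31,32) + gcd(4,21) + gcd(7,5) = 2+1+1+1 = 5.
Pick's theorem gives I = A − B/2 + 1 = 581/2 − 5/2 + 1 = 289.

289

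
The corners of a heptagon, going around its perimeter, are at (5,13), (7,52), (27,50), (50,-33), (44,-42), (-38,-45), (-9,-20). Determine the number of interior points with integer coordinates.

4077

By the shoelace formula, twice the signed area is |(5·52 − 7·13) + (7·50 − 27·52) + (27·(-33) − 50·50) + (50·(-42) − 44·(-33)) + (44·(-45) − (-38)·(-42)) + ((-38)·(-20) − (-9)·(-45)) + ((-9)·13 − 5·(-20))| = 8162, so the area is 4081.
The number of boundary lattice points is Σ gcd(|Δx|,|Δy|) = gcd(2,39) + gcd(20,2) + gcd(23,83) + gcd(6,9) + gcd(82,3) + gcd(29,25) + gcd(14,33) = 1+2+1+3+1+1+1 = 10.
Pick's theorem gives I = A − B/2 + 1 = 4081 − 10/2 + 1 = 4077.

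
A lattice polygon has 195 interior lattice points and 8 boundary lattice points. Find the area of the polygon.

Pick's theorem states A = I + B/2 − 1, so A = 195 + 8/2 − 1 = 198.

198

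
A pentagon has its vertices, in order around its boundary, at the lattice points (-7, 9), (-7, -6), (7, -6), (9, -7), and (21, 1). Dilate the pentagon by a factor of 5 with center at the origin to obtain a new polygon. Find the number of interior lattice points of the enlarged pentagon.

The shoelace formula gives twice the area as |((-7)·(-6) − (-7)·9) + ((-7)·(-6) − 7·(-6)) + (7·(-7) − 9·(-6)) + (9·1 − 21·(-7)) + (21·9 − (-7)·1)| = 546, so the area is 273.
Along each edge there are gcd(|Δx|,|Δy|)+1 lattice points, so counting each shared vertex once the boundary has gcd(0,15) + gcd(14,0) + gcd(2,1) + gcd(12,8) + gcd(28,8) = 15+14+1+4+4 = 38.
Scaling by 5 multiplies the area by 5² = 25 (so the new area is 6825) and multiplies the boundary lattice-point count by 5, giving 190.
By Pick's theorem, the interior count of the dilated polygon is 6825 − 190/2 + 1 = 6731.

6731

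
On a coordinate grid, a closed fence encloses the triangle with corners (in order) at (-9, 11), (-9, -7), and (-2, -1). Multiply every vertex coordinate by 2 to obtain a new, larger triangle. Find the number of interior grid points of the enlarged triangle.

The shoelace formula gives twice the area as |[(-9)·(-7) − (-9)·11] + [(-9)·(-1) − (-2)·(-7)] + [(-2)·11 − (-9)·(-1)]| = 126, so the area is 63.
Summing gcd(|Δx|,|Δy|) over the edges gives the boundary count: gcd(0,18) + gcd(7,6) + gcd(7,12) = 18+1+1 = 20.
Scaling by 2 multiplies the area by 2² = 4 (so the new area is 252) and multiplies the boundary lattice-point count by 2, giving 40.
By Pick's theorem, the interior count of the dilated polygon is 252 − 40/2 + 1 = 233.

233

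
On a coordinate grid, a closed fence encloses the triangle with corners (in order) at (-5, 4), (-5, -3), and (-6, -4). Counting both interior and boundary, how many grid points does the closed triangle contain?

9

The shoelace formula gives twice the area as |[(-5)·(-3) − (-5)·4] + [(-5)·(-4) − (-6)·(-3)] + [(-6)·4 − (-5)·(-4)]| = 7, so the area is 7/2.
Summing gcd(|Δx|,|Δy|) over the edges gives the boundary count: gcd(0,7) + gcd(1,1) + gcd(1,8) = 7+1+1 = 9.
Pick's theorem gives I = A − B/2 + 1 = 7/2 − 9/2 + 1 = 0, so the closed region contains I + B = 0 + 9 = 9 lattice points.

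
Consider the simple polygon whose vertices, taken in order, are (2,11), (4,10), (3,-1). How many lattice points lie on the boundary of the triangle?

Summing gcd(|Δx|,|Δy|) over the edges gives the boundary count: gcd(2,1) + gcd(1,11) + gcd(1,12) = 1+1+1 = 3.

3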